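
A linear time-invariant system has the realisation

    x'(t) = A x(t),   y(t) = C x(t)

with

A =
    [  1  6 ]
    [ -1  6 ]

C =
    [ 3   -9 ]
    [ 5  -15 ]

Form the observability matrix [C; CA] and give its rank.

CA = [[12, -36], [20, -60]]
Observability matrix O = [C; CA] = [[3, -9], [5, -15], [12, -36], [20, -60]]
Every row of O is a scalar multiple of row 1 = [3, -9] (multipliers 1, 5/3, 4, 20/3), so the rows span a one-dimensional space.
O ≠ 0, hence rank(O) = 1.
rank(O) = 1 < n = 2, so the pair (A, C) is not completely observable.

1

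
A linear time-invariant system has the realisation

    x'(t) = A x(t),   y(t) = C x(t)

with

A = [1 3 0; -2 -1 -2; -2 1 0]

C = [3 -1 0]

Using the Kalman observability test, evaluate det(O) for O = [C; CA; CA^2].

-704

CA = [[5, 10, 2]]
CA^2 = [[-19, 7, -20]]
Observability matrix O = [C; CA; CA^2] = [[3, -1, 0], [5, 10, 2], [-19, 7, -20]]
Expanding along the first row, det(O) = 3·(10·(-20) - 2·7) - (-1)·(5·(-20) - 2·(-19)) + 0·(5·7 - 10·(-19)) = 3·(-214) - (-1)·(-62) + 0·225 = -704
Since det(O) ≠ 0, rank(O) = 3 and the system is completely observable.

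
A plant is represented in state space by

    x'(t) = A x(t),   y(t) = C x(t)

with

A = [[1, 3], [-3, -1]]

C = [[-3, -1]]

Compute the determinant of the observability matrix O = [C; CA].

CA = [[0, -8]]
Observability matrix O = [C; CA] = [[-3, -1], [0, -8]]
det(O) = (-3)·(-8) - (-1)·0 = 24 - 0 = 24
Since det(O) ≠ 0, rank(O) = 2 and the system is completely observable.

24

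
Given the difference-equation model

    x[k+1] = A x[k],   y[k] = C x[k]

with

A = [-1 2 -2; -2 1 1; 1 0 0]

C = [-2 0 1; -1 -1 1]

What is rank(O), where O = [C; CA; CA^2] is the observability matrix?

3

CA = [[3, -4, 4], [4, -3, 1]]
CA^2 = [[9, 2, -10], [3, 5, -11]]
Observability matrix O = [C; CA; CA^2] = [[-2, 0, 1], [-1, -1, 1], [3, -4, 4], [4, -3, 1], [9, 2, -10], [3, 5, -11]]
Take the 3×3 submatrix of O formed by rows 1, 2, 3: [[-2, 0, 1], [-1, -1, 1], [3, -4, 4]]. Its determinant is (-2)·((-1)·4 - 1·(-4)) - 0·((-1)·4 - 1·3) + 1·((-1)·(-4) - (-1)·3) = (-2)·0 - 0·(-7) + 1·7 = 7 ≠ 0.
So rank(O) ≥ 3; since O has 3 columns, rank(O) = 3.
rank(O) = 3 = n, so the pair (A, C) is completely observable.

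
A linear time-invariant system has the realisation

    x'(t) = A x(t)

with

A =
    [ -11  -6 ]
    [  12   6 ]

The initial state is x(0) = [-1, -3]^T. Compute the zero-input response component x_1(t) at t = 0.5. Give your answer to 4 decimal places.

3.5404

det(sI - A) = s^2 - (tr A)s + det A, with tr A = (-11) + 6 = -5 and det A = (-11)·6 - (-6)·12 = -66 - (-72) = 6.
So p(s) = det(sI - A) = s^2 + 5s + 6.
Factor s^2 + 5s + 6: two numbers with sum -5 and product 6 are -2 and -3, so s^2 + 5s + 6 = (s + 2)(s + 3).
Hence p(s) = (s + 2) (s + 3), with roots -3, -2.
The eigenvalues -3, -2 are distinct and real, so A is diagonalisable and x(t) = e^{At} x(0) = V diag(e^{λ_i t}) V^{-1} x(0), where the columns of V are the eigenvectors.
λ = -3: A - (-3)I = [[-8, -6], [12, 9]]. Row 1 gives (-8)·v1 + (-6)·v2 = 0, so take v_1 = [-3, 4]^T.
λ = -2: A - (-2)I = [[-9, -6], [12, 8]]. Row 1 gives (-9)·v1 + (-6)·v2 = 0, so take v_2 = [2, -3]^T.
V = [v_1 v_2] = [[-3, 2], [4, -3]] has det V = 1, so V^{-1} = adj(V)/det V = [[-3, -2], [-4, -3]].
Modal coordinates z(0) = V^{-1} x(0): (-3)·(-1) + (-2)·(-3) = 9; (-4)·(-1) + (-3)·(-3) = 13; so z(0) = [9, 13]^T.
x_1(t) = Σ_i (v_i)_1 · z_i(0) · e^{λ_i t} (row 1 of V times the modal terms).
x_1(0.5) = (-3)·9·e^{-3·0.5} + 2·13·e^{-2·0.5} = (-27)·0.22313016 + 26·0.36787944 = 3.5404.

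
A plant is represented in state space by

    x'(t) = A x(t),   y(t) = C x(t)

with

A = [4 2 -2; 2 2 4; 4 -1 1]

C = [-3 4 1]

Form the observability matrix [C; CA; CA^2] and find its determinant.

CA = [[0, 1, 23]]
CA^2 = [[94, -21, 27]]
Observability matrix O = [C; CA; CA^2] = [[-3, 4, 1], [0, 1, 23], [94, -21, 27]]
Expanding along the first row, det(O) = (-3)·(1·27 - 23·(-21)) - 4·(0·27 - 23·94) + 1·(0·(-21) - 1·94) = (-3)·510 - 4·(-2162) + 1·(-94) = 7024
Since det(O) ≠ 0, rank(O) = 3 and the system is completely observable.

7024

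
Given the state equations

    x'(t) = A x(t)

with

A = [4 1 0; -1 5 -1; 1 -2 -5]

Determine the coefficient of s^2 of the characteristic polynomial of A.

-4

Expand det(sI - A) for the 3×3 matrix.
p(s) = s^3 - 4s^2 - 26s + 114.
(Check: constant term = det(-A) = (-1)^3 det A = 114; coefficient of s^2 = -tr A = -4.)
The coefficient of s^2 is -4.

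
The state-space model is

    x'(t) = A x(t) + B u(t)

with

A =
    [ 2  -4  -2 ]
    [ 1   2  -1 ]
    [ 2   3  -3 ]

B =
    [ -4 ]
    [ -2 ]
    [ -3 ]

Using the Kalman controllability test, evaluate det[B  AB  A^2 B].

AB = [[6], [-5], [-5]]
A^2B = [[42], [1], [12]]
Controllability matrix C = [B  AB  A^2B] = [[-4, 6, 42], [-2, -5, 1], [-3, -5, 12]]
Expanding along the first row, det(C) = (-4)·((-5)·12 - 1·(-5)) - 6·((-2)·12 - 1·(-3)) + 42·((-2)·(-5) - (-5)·(-3)) = (-4)·(-55) - 6·(-21) + 42·(-5) = 136
Since det(C) ≠ 0, rank(C) = 3 and the system is completely controllable.

136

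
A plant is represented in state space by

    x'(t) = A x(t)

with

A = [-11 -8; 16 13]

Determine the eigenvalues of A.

-3, 5

det(sI - A) = s^2 - (tr A)s + det A, with tr A = (-11) + 13 = 2 and det A = (-11)·13 - (-8)·16 = -143 - (-128) = -15.
So p(s) = det(sI - A) = s^2 - 2s - 15.
Factor s^2 - 2s - 15: two numbers with sum 2 and product -15 are 5 and -3, so s^2 - 2s - 15 = (s - 5)(s + 3).
Hence p(s) = (s - 5) (s + 3), with roots -3, 5.
At least one eigenvalue has non-negative real part, so the system is not asymptotically stable.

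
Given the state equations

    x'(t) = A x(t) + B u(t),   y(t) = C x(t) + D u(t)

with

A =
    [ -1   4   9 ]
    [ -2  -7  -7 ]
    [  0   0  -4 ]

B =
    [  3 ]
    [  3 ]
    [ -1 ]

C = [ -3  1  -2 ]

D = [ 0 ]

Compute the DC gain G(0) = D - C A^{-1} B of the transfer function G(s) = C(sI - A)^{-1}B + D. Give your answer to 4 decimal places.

-4.1333

G(0) = C(-A)^{-1}B + D = -C A^{-1} B + D.
det A = -60, so A^{-1} = (1/-60)·adj(A) = [[-7/15, -4/15, -7/12], [2/15, -1/15, 5/12], [0, 0, -1/4]]
A^{-1} B = [-97/60, -13/60, 1/4]^T
C A^{-1} B = 62/15
G(0) = D - C A^{-1} B = 0 - (62/15) = -62/15 ≈ -4.1333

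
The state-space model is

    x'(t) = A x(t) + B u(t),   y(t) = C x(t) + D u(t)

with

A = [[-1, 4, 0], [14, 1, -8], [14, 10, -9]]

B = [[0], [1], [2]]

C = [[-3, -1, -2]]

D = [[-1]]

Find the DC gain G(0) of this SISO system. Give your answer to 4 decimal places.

G(0) = C(-A)^{-1}B + D = -C A^{-1} B + D.
det A = -15, so A^{-1} = (1/-15)·adj(A) = [[-71/15, -12/5, 32/15], [-14/15, -3/5, 8/15], [-42/5, -22/5, 19/5]]
A^{-1} B = [28/15, 7/15, 16/5]^T
C A^{-1} B = -187/15
G(0) = D - C A^{-1} B = -1 - (-187/15) = 172/15 ≈ 11.4667

11.4667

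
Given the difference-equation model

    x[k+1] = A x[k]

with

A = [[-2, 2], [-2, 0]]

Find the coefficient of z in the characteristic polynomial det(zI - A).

2

For a 2×2 matrix, det(zI - A) = z^2 - (tr A)z + det A.
tr A = -2, det A = 4.
So p(z) = z^2 + 2z + 4.
The coefficient of z is 2.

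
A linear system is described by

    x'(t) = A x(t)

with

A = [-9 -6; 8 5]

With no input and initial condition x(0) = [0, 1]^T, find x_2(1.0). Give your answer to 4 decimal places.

1.3222

det(sI - A) = s^2 - (tr A)s + det A, with tr A = (-9) + 5 = -4 and det A = (-9)·5 - (-6)·8 = -45 - (-48) = 3.
So p(s) = det(sI - A) = s^2 + 4s + 3.
Factor s^2 + 4s + 3: two numbers with sum -4 and product 3 are -1 and -3, so s^2 + 4s + 3 = (s + 1)(s + 3).
Hence p(s) = (s + 1) (s + 3), with roots -3, -1.
The eigenvalues -3, -1 are distinct and real, so A is diagonalisable and x(t) = e^{At} x(0) = V diag(e^{λ_i t}) V^{-1} x(0), where the columns of V are the eigenvectors.
λ = -3: A - (-3)I = [[-6, -6], [8, 8]]. Row 1 gives (-6)·v1 + (-6)·v2 = 0, so take v_1 = [-1, 1]^T.
λ = -1: A - (-1)I = [[-8, -6], [8, 6]]. Row 1 gives (-8)·v1 + (-6)·v2 = 0, so take v_2 = [-3, 4]^T.
V = [v_1 v_2] = [[-1, -3], [1, 4]] has det V = -1, so V^{-1} = adj(V)/det V = [[-4, -3], [1, 1]].
Modal coordinates z(0) = V^{-1} x(0): (-4)·0 + (-3)·1 = -3; 1·0 + 1·1 = 1; so z(0) = [-3, 1]^T.
x_2(t) = Σ_i (v_i)_2 · z_i(0) · e^{λ_i t} (row 2 of V times the modal terms).
x_2(1.0) = 1·(-3)·e^{-3·1.0} + 4·1·e^{-1·1.0} = (-3)·0.049787 + 4·0.367879 = 1.3222.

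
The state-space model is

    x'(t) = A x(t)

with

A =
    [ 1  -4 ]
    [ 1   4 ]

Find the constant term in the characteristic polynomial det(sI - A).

8

For a 2×2 matrix, det(sI - A) = s^2 - (tr A)s + det A.
tr A = 5, det A = 8.
So p(s) = s^2 - 5s + 8.
The constant term is 8.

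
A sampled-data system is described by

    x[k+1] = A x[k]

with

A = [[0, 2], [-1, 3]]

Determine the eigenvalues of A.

1, 2

det(zI - A) = z^2 - (tr A)z + det A, with tr A = 0 + 3 = 3 and det A = 0·3 - 2·(-1) = 0 - (-2) = 2.
So p(z) = det(zI - A) = z^2 - 3z + 2.
Factor z^2 - 3z + 2: two numbers with sum 3 and product 2 are 2 and 1, so z^2 - 3z + 2 = (z - 2)(z - 1).
Hence p(z) = (z - 2) (z - 1), with roots 1, 2.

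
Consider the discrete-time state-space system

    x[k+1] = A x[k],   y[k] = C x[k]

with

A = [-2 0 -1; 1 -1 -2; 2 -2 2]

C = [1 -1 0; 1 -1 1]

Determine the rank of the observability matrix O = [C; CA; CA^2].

3

CA = [[-3, 1, 1], [-1, -1, 3]]
CA^2 = [[9, -3, 3], [7, -5, 9]]
Observability matrix O = [C; CA; CA^2] = [[1, -1, 0], [1, -1, 1], [-3, 1, 1], [-1, -1, 3], [9, -3, 3], [7, -5, 9]]
Take the 3×3 submatrix of O formed by rows 1, 2, 3: [[1, -1, 0], [1, -1, 1], [-3, 1, 1]]. Its determinant is 1·((-1)·1 - 1·1) - (-1)·(1·1 - 1·(-3)) + 0·(1·1 - (-1)·(-3)) = 1·(-2) - (-1)·4 + 0·(-2) = 2 ≠ 0.
So rank(O) ≥ 3; since O has 3 columns, rank(O) = 3.
rank(O) = 3 = n, so the pair (A, C) is completely observable.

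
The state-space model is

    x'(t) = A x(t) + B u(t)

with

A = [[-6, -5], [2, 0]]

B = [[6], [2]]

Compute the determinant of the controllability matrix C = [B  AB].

164

AB = [[-46], [12]]
Controllability matrix C = [B  AB] = [[6, -46], [2, 12]]
det(C) = 6·12 - (-46)·2 = 72 - (-92) = 164
Since det(C) ≠ 0, rank(C) = 2 and the system is completely controllable.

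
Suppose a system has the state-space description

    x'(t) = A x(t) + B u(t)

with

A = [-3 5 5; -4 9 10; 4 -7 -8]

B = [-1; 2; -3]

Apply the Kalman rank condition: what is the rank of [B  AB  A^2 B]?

AB = [[-2], [-8], [6]]
A^2B = [[-4], [-4], [0]]
Controllability matrix C = [B  AB  A^2B] = [[-1, -2, -4], [2, -8, -4], [-3, 6, 0]]
The rows r1, r2, r3 of C are linearly dependent: -r1 + r2 + r3 = 0 (check each entry), so rank(C) ≤ 2.
The 2×2 minor from rows 1, 2, columns 1, 2 is (-1)·(-8) - (-2)·2 = 8 - (-4) = 12 ≠ 0, so rank(C) = 2.
rank(C) = 2 < n = 3, so the pair (A, B) is not completely controllable.

2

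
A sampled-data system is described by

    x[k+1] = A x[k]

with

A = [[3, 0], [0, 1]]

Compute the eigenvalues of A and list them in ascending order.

det(zI - A) = z^2 - (tr A)z + det A, with tr A = 3 + 1 = 4 and det A = 3·1 - 0·0 = 3 - 0 = 3.
So p(z) = det(zI - A) = z^2 - 4z + 3.
Factor z^2 - 4z + 3: two numbers with sum 4 and product 3 are 3 and 1, so z^2 - 4z + 3 = (z - 3)(z - 1).
Hence p(z) = (z - 3) (z - 1), with roots 1, 3.

1, 3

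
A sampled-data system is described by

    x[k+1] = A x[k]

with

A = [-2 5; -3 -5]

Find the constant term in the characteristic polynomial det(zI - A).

25

For a 2×2 matrix, det(zI - A) = z^2 - (tr A)z + det A.
tr A = -7, det A = 25.
So p(z) = z^2 + 7z + 25.
The constant term is 25.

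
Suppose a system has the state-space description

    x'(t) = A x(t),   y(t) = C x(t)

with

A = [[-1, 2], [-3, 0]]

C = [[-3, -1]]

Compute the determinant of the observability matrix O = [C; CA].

CA = [[6, -6]]
Observability matrix O = [C; CA] = [[-3, -1], [6, -6]]
det(O) = (-3)·(-6) - (-1)·6 = 18 - (-6) = 24
Since det(O) ≠ 0, rank(O) = 2 and the system is completely observable.

24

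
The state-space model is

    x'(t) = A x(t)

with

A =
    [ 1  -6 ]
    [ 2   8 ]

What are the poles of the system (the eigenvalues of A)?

det(sI - A) = s^2 - (tr A)s + det A, with tr A = 1 + 8 = 9 and det A = 1·8 - (-6)·2 = 8 - (-12) = 20.
So p(s) = det(sI - A) = s^2 - 9s + 20.
Factor s^2 - 9s + 20: two numbers with sum 9 and product 20 are 5 and 4, so s^2 - 9s + 20 = (s - 5)(s - 4).
Hence p(s) = (s - 5) (s - 4), with roots 4, 5.
At least one eigenvalue has non-negative real part, so the system is not asymptotically stable.

4, 5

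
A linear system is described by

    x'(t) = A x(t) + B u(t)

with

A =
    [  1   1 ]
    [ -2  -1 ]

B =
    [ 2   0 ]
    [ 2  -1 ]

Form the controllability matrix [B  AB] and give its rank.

2

AB = [[4, -1], [-6, 1]]
Controllability matrix C = [B  AB] = [[2, 0, 4, -1], [2, -1, -6, 1]]
Take the 2×2 submatrix of C formed by columns 1, 2: [[2, 0], [2, -1]]. Its determinant is 2·(-1) - 0·2 = -2 - 0 = -2 ≠ 0.
So rank(C) ≥ 2; since C has 2 rows, rank(C) = 2.
rank(C) = 2 = n, so the pair (A, B) is completely controllable.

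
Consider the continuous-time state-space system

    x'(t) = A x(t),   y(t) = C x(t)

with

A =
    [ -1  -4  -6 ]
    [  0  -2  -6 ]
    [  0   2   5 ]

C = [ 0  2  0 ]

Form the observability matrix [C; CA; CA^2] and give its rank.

2

CA = [[0, -4, -12]]
CA^2 = [[0, -16, -36]]
Observability matrix O = [C; CA; CA^2] = [[0, 2, 0], [0, -4, -12], [0, -16, -36]]
Column 1 of O is identically zero, so rank(O) ≤ 2.
The 2×2 minor from rows 1, 2, columns 2, 3 is 2·(-12) - 0·(-4) = -24 - 0 = -24 ≠ 0, so rank(O) = 2.
rank(O) = 2 < n = 3, so the pair (A, C) is not completely observable.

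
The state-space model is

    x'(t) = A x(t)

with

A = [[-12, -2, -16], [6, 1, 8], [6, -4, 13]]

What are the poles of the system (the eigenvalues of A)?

det(sI - A) = s^3 - (tr A)s^2 + (M11 + M22 + M33)s - det A, where Mii is the 2×2 principal minor of A obtained by deleting row i and column i.
tr A = (-12) + 1 + 13 = 2; M11 = 1·13 - 8·(-4) = 13 - (-32) = 45; M22 = (-12)·13 - (-16)·6 = -156 - (-96) = -60; M33 = (-12)·1 - (-2)·6 = -12 - (-12) = 0; sum of minors = -15.
det A = (-12)·(1·13 - 8·(-4)) - (-2)·(6·13 - 8·6) + (-16)·(6·(-4) - 1·6) = (-12)·45 - (-2)·30 + (-16)·(-30) = 0.
So p(s) = det(sI - A) = s^3 - 2s^2 - 15s.
The constant term is 0, so p(s) = s(s^2 - 2s - 15).
Factor s^2 - 2s - 15: two numbers with sum 2 and product -15 are 5 and -3, so s^2 - 2s - 15 = (s - 5)(s + 3).
Hence p(s) = s (s - 5) (s + 3), with roots -3, 0, 5.
At least one eigenvalue has non-negative real part, so the system is not asymptotically stable.

-3, 0, 5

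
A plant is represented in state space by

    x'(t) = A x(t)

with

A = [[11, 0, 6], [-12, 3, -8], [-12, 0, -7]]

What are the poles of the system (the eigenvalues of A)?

-1, 3, 5

det(sI - A) = s^3 - (tr A)s^2 + (M11 + M22 + M33)s - det A, where Mii is the 2×2 principal minor of A obtained by deleting row i and column i.
tr A = 11 + 3 + (-7) = 7; M11 = 3·(-7) - (-8)·0 = -21 - 0 = -21; M22 = 11·(-7) - 6·(-12) = -77 - (-72) = -5; M33 = 11·3 - 0·(-12) = 33 - 0 = 33; sum of minors = 7.
det A = 11·(3·(-7) - (-8)·0) - 0·((-12)·(-7) - (-8)·(-12)) + 6·((-12)·0 - 3·(-12)) = 11·(-21) - 0·(-12) + 6·36 = -15.
So p(s) = det(sI - A) = s^3 - 7s^2 + 7s + 15.
Rational-root test: any integer root divides 15. Testing small divisors, s = -1 works: p(-1) = -1 + (-7) + (-7) + 15 = 0, so (s + 1) is a factor.
Dividing, p(s) = (s + 1)(s^2 - 8s + 15).
Factor s^2 - 8s + 15: two numbers with sum 8 and product 15 are 5 and 3, so s^2 - 8s + 15 = (s - 5)(s - 3).
Hence p(s) = (s - 5) (s - 3) (s + 1), with roots -1, 3, 5.
At least one eigenvalue has non-negative real part, so the system is not asymptotically stable.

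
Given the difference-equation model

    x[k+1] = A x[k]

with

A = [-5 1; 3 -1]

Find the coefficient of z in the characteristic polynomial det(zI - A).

6

For a 2×2 matrix, det(zI - A) = z^2 - (tr A)z + det A.
tr A = -6, det A = 2.
So p(z) = z^2 + 6z + 2.
The coefficient of z is 6.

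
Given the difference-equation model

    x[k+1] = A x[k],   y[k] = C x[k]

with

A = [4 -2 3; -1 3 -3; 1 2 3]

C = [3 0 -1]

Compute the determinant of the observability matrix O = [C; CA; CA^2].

CA = [[11, -8, 6]]
CA^2 = [[58, -34, 75]]
Observability matrix O = [C; CA; CA^2] = [[3, 0, -1], [11, -8, 6], [58, -34, 75]]
Expanding along the first row, det(O) = 3·((-8)·75 - 6·(-34)) - 0·(11·75 - 6·58) + (-1)·(11·(-34) - (-8)·58) = 3·(-396) - 0·477 + (-1)·90 = -1278
Since det(O) ≠ 0, rank(O) = 3 and the system is completely observable.

-1278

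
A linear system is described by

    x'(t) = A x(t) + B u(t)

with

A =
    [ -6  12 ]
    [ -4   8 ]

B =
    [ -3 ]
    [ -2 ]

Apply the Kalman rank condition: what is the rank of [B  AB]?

AB = [[-6], [-4]]
Controllability matrix C = [B  AB] = [[-3, -6], [-2, -4]]
Every column of C is a scalar multiple of column 1 = [-3, -2] (multipliers 1, 2), so the columns span a one-dimensional space.
C ≠ 0, hence rank(C) = 1.
rank(C) = 1 < n = 2, so the pair (A, B) is not completely controllable.

1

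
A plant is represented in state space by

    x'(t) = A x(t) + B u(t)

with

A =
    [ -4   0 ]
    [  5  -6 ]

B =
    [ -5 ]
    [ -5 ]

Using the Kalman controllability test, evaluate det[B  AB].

75

AB = [[20], [5]]
Controllability matrix C = [B  AB] = [[-5, 20], [-5, 5]]
det(C) = (-5)·5 - 20·(-5) = -25 - (-100) = 75
Since det(C) ≠ 0, rank(C) = 2 and the system is completely controllable.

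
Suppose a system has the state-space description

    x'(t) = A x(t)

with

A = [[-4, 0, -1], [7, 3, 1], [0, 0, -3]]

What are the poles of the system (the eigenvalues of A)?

det(sI - A) = s^3 - (tr A)s^2 + (M11 + M22 + M33)s - det A, where Mii is the 2×2 principal minor of A obtained by deleting row i and column i.
tr A = (-4) + 3 + (-3) = -4; M11 = 3·(-3) - 1·0 = -9 - 0 = -9; M22 = (-4)·(-3) - (-1)·0 = 12 - 0 = 12; M33 = (-4)·3 - 0·7 = -12 - 0 = -12; sum of minors = -9.
det A = (-4)·(3·(-3) - 1·0) - 0·(7·(-3) - 1·0) + (-1)·(7·0 - 3·0) = (-4)·(-9) - 0·(-21) + (-1)·0 = 36.
So p(s) = det(sI - A) = s^3 + 4s^2 - 9s - 36.
Rational-root test: any integer root divides -36. Testing small divisors, s = -3 works: p(-3) = -27 + 36 + 27 + (-36) = 0, so (s + 3) is a factor.
Dividing, p(s) = (s + 3)(s^2 + s - 12).
Factor s^2 + s - 12: two numbers with sum -1 and product -12 are 3 and -4, so s^2 + s - 12 = (s - 3)(s + 4).
Hence p(s) = (s - 3) (s + 3) (s + 4), with roots -4, -3, 3.
At least one eigenvalue has non-negative real part, so the system is not asymptotically stable.

-4, -3, 3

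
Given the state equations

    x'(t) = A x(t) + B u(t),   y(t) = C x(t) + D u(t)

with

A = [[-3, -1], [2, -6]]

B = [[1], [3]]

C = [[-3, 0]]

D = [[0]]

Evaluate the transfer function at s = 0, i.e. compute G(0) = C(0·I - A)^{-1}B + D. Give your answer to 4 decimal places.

-0.4500

G(0) = C(-A)^{-1}B + D = -C A^{-1} B + D.
det A = 20, so A^{-1} = (1/20)·adj(A) = [[-3/10, 1/20], [-1/10, -3/20]]
A^{-1} B = [-3/20, -11/20]^T
C A^{-1} B = 9/20
G(0) = D - C A^{-1} B = 0 - (9/20) = -9/20 ≈ -0.4500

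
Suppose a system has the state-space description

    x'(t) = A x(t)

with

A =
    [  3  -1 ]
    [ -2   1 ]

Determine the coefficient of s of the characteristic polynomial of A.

-4

For a 2×2 matrix, det(sI - A) = s^2 - (tr A)s + det A.
tr A = 4, det A = 1.
So p(s) = s^2 - 4s + 1.
The coefficient of s is -4.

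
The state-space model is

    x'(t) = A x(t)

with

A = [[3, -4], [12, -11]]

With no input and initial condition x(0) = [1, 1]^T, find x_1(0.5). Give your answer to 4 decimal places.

det(sI - A) = s^2 - (tr A)s + det A, with tr A = 3 + (-11) = -8 and det A = 3·(-11) - (-4)·12 = -33 - (-48) = 15.
So p(s) = det(sI - A) = s^2 + 8s + 15.
Factor s^2 + 8s + 15: two numbers with sum -8 and product 15 are -3 and -5, so s^2 + 8s + 15 = (s + 3)(s + 5).
Hence p(s) = (s + 3) (s + 5), with roots -5, -3.
The eigenvalues -5, -3 are distinct and real, so A is diagonalisable and x(t) = e^{At} x(0) = V diag(e^{λ_i t}) V^{-1} x(0), where the columns of V are the eigenvectors.
λ = -5: A - (-5)I = [[8, -4], [12, -6]]. Row 1 gives 8·v1 + (-4)·v2 = 0, so take v_1 = [1, 2]^T.
λ = -3: A - (-3)I = [[6, -4], [12, -8]]. Row 1 gives 6·v1 + (-4)·v2 = 0, so take v_2 = [-2, -3]^T.
V = [v_1 v_2] = [[1, -2], [2, -3]] has det V = 1, so V^{-1} = adj(V)/det V = [[-3, 2], [-2, 1]].
Modal coordinates z(0) = V^{-1} x(0): (-3)·1 + 2·1 = -1; (-2)·1 + 1·1 = -1; so z(0) = [-1, -1]^T.
x_1(t) = Σ_i (v_i)_1 · z_i(0) · e^{λ_i t} (row 1 of V times the modal terms).
x_1(0.5) = 1·(-1)·e^{-5·0.5} + (-2)·(-1)·e^{-3·0.5} = (-1)·0.082085 + 2·0.223130 = 0.3642.

0.3642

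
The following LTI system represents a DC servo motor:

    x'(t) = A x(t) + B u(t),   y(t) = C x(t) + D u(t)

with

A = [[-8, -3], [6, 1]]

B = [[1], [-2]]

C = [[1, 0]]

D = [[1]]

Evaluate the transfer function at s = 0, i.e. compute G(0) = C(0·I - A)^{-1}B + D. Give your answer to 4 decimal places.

1.5000

G(0) = C(-A)^{-1}B + D = -C A^{-1} B + D.
det A = 10, so A^{-1} = (1/10)·adj(A) = [[1/10, 3/10], [-3/5, -4/5]]
A^{-1} B = [-1/2, 1]^T
C A^{-1} B = -1/2
G(0) = D - C A^{-1} B = 1 - (-1/2) = 3/2 ≈ 1.5000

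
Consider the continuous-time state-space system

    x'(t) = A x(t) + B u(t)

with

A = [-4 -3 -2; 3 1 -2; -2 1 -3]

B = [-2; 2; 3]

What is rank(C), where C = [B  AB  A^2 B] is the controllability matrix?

3

AB = [[-4], [-10], [-3]]
A^2B = [[52], [-16], [7]]
Controllability matrix C = [B  AB  A^2B] = [[-2, -4, 52], [2, -10, -16], [3, -3, 7]]
det(C) = (-2)·((-10)·7 - (-16)·(-3)) - (-4)·(2·7 - (-16)·3) + 52·(2·(-3) - (-10)·3) = (-2)·(-118) - (-4)·62 + 52·24 = 1732 ≠ 0, so rank(C) = 3.
rank(C) = 3 = n, so the pair (A, B) is completely controllable.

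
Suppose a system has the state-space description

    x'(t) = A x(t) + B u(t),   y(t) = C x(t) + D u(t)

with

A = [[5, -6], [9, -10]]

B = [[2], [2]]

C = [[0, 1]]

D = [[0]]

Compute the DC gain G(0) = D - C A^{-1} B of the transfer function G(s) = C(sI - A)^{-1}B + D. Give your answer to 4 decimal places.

G(0) = C(-A)^{-1}B + D = -C A^{-1} B + D.
det A = 4, so A^{-1} = (1/4)·adj(A) = [[-5/2, 3/2], [-9/4, 5/4]]
A^{-1} B = [-2, -2]^T
C A^{-1} B = -2
G(0) = D - C A^{-1} B = 0 - (-2) = 2

2.0000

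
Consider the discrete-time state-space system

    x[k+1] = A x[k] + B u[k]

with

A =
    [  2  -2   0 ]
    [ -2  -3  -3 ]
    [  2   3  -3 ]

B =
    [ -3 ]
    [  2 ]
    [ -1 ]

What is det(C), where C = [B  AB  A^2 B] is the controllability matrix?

AB = [[-10], [3], [3]]
A^2B = [[-26], [2], [-20]]
Controllability matrix C = [B  AB  A^2B] = [[-3, -10, -26], [2, 3, 2], [-1, 3, -20]]
Expanding along the first row, det(C) = (-3)·(3·(-20) - 2·3) - (-10)·(2·(-20) - 2·(-1)) + (-26)·(2·3 - 3·(-1)) = (-3)·(-66) - (-10)·(-38) + (-26)·9 = -416
Since det(C) ≠ 0, rank(C) = 3 and the system is completely controllable.

-416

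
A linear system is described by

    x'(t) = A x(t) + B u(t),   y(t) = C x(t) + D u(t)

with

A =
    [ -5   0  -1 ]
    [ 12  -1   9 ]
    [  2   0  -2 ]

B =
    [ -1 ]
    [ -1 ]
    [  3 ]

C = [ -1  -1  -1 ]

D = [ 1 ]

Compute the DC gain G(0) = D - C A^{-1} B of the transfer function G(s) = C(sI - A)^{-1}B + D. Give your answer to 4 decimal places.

G(0) = C(-A)^{-1}B + D = -C A^{-1} B + D.
det A = -12, so A^{-1} = (1/-12)·adj(A) = [[-1/6, 0, 1/12], [-7/2, -1, -11/4], [-1/6, 0, -5/12]]
A^{-1} B = [5/12, -15/4, -13/12]^T
C A^{-1} B = 53/12
G(0) = D - C A^{-1} B = 1 - (53/12) = -41/12 ≈ -3.4167

-3.4167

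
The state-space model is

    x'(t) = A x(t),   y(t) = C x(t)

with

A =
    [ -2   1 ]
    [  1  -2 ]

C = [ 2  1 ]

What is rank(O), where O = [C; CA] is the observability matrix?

CA = [[-3, 0]]
Observability matrix O = [C; CA] = [[2, 1], [-3, 0]]
det(O) = 2·0 - 1·(-3) = 0 - (-3) = 3 ≠ 0, so rank(O) = 2.
rank(O) = 2 = n, so the pair (A, C) is completely observable.

2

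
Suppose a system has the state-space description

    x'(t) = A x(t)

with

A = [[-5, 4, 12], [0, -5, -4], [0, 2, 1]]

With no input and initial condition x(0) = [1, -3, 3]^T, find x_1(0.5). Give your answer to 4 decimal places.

3.2288

det(sI - A) = s^3 - (tr A)s^2 + (M11 + M22 + M33)s - det A, where Mii is the 2×2 principal minor of A obtained by deleting row i and column i.
tr A = (-5) + (-5) + 1 = -9; M11 = (-5)·1 - (-4)·2 = -5 - (-8) = 3; M22 = (-5)·1 - 12·0 = -5 - 0 = -5; M33 = (-5)·(-5) - 4·0 = 25 - 0 = 25; sum of minors = 23.
det A = (-5)·((-5)·1 - (-4)·2) - 4·(0·1 - (-4)·0) + 12·(0·2 - (-5)·0) = (-5)·3 - 4·0 + 12·0 = -15.
So p(s) = det(sI - A) = s^3 + 9s^2 + 23s + 15.
Rational-root test: any integer root divides 15. Testing small divisors, s = -1 works: p(-1) = -1 + 9 + (-23) + 15 = 0, so (s + 1) is a factor.
Dividing, p(s) = (s + 1)(s^2 + 8s + 15).
Factor s^2 + 8s + 15: two numbers with sum -8 and product 15 are -3 and -5, so s^2 + 8s + 15 = (s + 3)(s + 5).
Hence p(s) = (s + 1) (s + 3) (s + 5), with roots -5, -3, -1.
The eigenvalues -5, -3, -1 are distinct and real, so A is diagonalisable and x(t) = e^{At} x(0) = V diag(e^{λ_i t}) V^{-1} x(0), where the columns of V are the eigenvectors.
λ = -5: A - (-5)I = [[0, 4, 12], [0, 0, -4], [0, 2, 6]]. v must be orthogonal to every row; (row 1) × (row 2) = [-16, 0, 0], so take v_1 = [1, 0, 0]^T.
λ = -3: A - (-3)I = [[-2, 4, 12], [0, -2, -4], [0, 2, 4]]. v must be orthogonal to every row; (row 1) × (row 2) = [8, -8, 4], so take v_2 = [-2, 2, -1]^T.
λ = -1: A - (-1)I = [[-4, 4, 12], [0, -4, -4], [0, 2, 2]]. v must be orthogonal to every row; (row 1) × (row 2) = [32, -16, 16], so take v_3 = [2, -1, 1]^T.
V = [v_1 v_2 v_3] = [[1, -2, 2], [0, 2, -1], [0, -1, 1]] has det V = 1, so V^{-1} = adj(V)/det V = [[1, 0, -2], [0, 1, 1], [0, 1, 2]].
Modal coordinates z(0) = V^{-1} x(0): 1·1 + 0·(-3) + (-2)·3 = -5; 0·1 + 1·(-3) + 1·3 = 0; 0·1 + 1·(-3) + 2·3 = 3; so z(0) = [-5, 0, 3]^T.
x_1(t) = Σ_i (v_i)_1 · z_i(0) · e^{λ_i t} (row 1 of V times the modal terms).
x_1(0.5) = 1·(-5)·e^{-5·0.5} + (-2)·0·e^{-3·0.5} + 2·3·e^{-1·0.5} = (-5)·0.082085 + 0·0.223130 + 6·0.606531 = 3.2288.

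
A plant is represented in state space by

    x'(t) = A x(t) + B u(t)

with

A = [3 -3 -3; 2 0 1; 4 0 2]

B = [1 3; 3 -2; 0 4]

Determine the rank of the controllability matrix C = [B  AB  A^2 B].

3

AB = [[-6, 3], [2, 10], [4, 20]]
A^2B = [[-36, -81], [-8, 26], [-16, 52]]
Controllability matrix C = [B  AB  A^2B] = [[1, 3, -6, 3, -36, -81], [3, -2, 2, 10, -8, 26], [0, 4, 4, 20, -16, 52]]
Take the 3×3 submatrix of C formed by columns 1, 2, 3: [[1, 3, -6], [3, -2, 2], [0, 4, 4]]. Its determinant is 1·((-2)·4 - 2·4) - 3·(3·4 - 2·0) + (-6)·(3·4 - (-2)·0) = 1·(-16) - 3·12 + (-6)·12 = -124 ≠ 0.
So rank(C) ≥ 3; since C has 3 rows, rank(C) = 3.
rank(C) = 3 = n, so the pair (A, B) is completely controllable.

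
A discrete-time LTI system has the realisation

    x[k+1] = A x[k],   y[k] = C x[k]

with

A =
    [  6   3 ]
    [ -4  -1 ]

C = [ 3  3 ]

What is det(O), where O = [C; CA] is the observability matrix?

CA = [[6, 6]]
Observability matrix O = [C; CA] = [[3, 3], [6, 6]]
det(O) = 3·6 - 3·6 = 18 - 18 = 0
Since det(O) = 0, rank(O) < 2 and the system is not completely observable.

0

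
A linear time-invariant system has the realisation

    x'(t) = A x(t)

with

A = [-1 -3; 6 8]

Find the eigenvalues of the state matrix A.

det(sI - A) = s^2 - (tr A)s + det A, with tr A = (-1) + 8 = 7 and det A = (-1)·8 - (-3)·6 = -8 - (-18) = 10.
So p(s) = det(sI - A) = s^2 - 7s + 10.
Factor s^2 - 7s + 10: two numbers with sum 7 and product 10 are 5 and 2, so s^2 - 7s + 10 = (s - 5)(s - 2).
Hence p(s) = (s - 5) (s - 2), with roots 2, 5.
At least one eigenvalue has non-negative real part, so the system is not asymptotically stable.

2, 5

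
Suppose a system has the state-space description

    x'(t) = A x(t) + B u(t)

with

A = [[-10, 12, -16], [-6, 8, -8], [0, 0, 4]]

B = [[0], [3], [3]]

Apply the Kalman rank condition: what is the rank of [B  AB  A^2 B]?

2

AB = [[-12], [0], [12]]
A^2B = [[-72], [-24], [48]]
Controllability matrix C = [B  AB  A^2B] = [[0, -12, -72], [3, 0, -24], [3, 12, 48]]
The rows r1, r2, r3 of C are linearly dependent: r1 - r2 + r3 = 0 (check each entry), so rank(C) ≤ 2.
The 2×2 minor from rows 1, 2, columns 1, 2 is 0·0 - (-12)·3 = 0 - (-36) = 36 ≠ 0, so rank(C) = 2.
rank(C) = 2 < n = 3, so the pair (A, B) is not completely controllable.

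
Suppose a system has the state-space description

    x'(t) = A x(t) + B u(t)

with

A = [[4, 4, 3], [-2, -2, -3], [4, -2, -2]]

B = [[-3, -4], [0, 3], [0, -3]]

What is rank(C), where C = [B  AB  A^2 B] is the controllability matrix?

AB = [[-12, -13], [6, 11], [-12, -16]]
A^2B = [[-60, -56], [48, 52], [-36, -42]]
Controllability matrix C = [B  AB  A^2B] = [[-3, -4, -12, -13, -60, -56], [0, 3, 6, 11, 48, 52], [0, -3, -12, -16, -36, -42]]
Take the 3×3 submatrix of C formed by columns 1, 2, 3: [[-3, -4, -12], [0, 3, 6], [0, -3, -12]]. Its determinant is (-3)·(3·(-12) - 6·(-3)) - (-4)·(0·(-12) - 6·0) + (-12)·(0·(-3) - 3·0) = (-3)·(-18) - (-4)·0 + (-12)·0 = 54 ≠ 0.
So rank(C) ≥ 3; since C has 3 rows, rank(C) = 3.
rank(C) = 3 = n, so the pair (A, B) is completely controllable.

3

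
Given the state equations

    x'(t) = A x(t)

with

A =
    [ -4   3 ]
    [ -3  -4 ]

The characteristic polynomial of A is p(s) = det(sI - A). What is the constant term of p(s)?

25

For a 2×2 matrix, det(sI - A) = s^2 - (tr A)s + det A.
tr A = -8, det A = 25.
So p(s) = s^2 + 8s + 25.
The constant term is 25.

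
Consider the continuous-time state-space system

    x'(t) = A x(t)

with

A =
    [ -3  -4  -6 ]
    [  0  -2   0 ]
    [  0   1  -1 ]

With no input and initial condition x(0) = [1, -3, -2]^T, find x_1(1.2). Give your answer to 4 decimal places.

det(sI - A) = s^3 - (tr A)s^2 + (M11 + M22 + M33)s - det A, where Mii is the 2×2 principal minor of A obtained by deleting row i and column i.
tr A = (-3) + (-2) + (-1) = -6; M11 = (-2)·(-1) - 0·1 = 2 - 0 = 2; M22 = (-3)·(-1) - (-6)·0 = 3 - 0 = 3; M33 = (-3)·(-2) - (-4)·0 = 6 - 0 = 6; sum of minors = 11.
det A = (-3)·((-2)·(-1) - 0·1) - (-4)·(0·(-1) - 0·0) + (-6)·(0·1 - (-2)·0) = (-3)·2 - (-4)·0 + (-6)·0 = -6.
So p(s) = det(sI - A) = s^3 + 6s^2 + 11s + 6.
Rational-root test: any integer root divides 6. Testing small divisors, s = -1 works: p(-1) = -1 + 6 + (-11) + 6 = 0, so (s + 1) is a factor.
Dividing, p(s) = (s + 1)(s^2 + 5s + 6).
Factor s^2 + 5s + 6: two numbers with sum -5 and product 6 are -2 and -3, so s^2 + 5s + 6 = (s + 2)(s + 3).
Hence p(s) = (s + 1) (s + 2) (s + 3), with roots -3, -2, -1.
The eigenvalues -3, -2, -1 are distinct and real, so A is diagonalisable and x(t) = e^{At} x(0) = V diag(e^{λ_i t}) V^{-1} x(0), where the columns of V are the eigenvectors.
λ = -3: A - (-3)I = [[0, -4, -6], [0, 1, 0], [0, 1, 2]]. v must be orthogonal to every row; (row 1) × (row 2) = [6, 0, 0], so take v_1 = [1, 0, 0]^T.
λ = -2: A - (-2)I = [[-1, -4, -6], [0, 0, 0], [0, 1, 1]]. v must be orthogonal to every row; (row 1) × (row 3) = [2, 1, -1], so take v_2 = [2, 1, -1]^T.
λ = -1: A - (-1)I = [[-2, -4, -6], [0, -1, 0], [0, 1, 0]]. v must be orthogonal to every row; (row 1) × (row 2) = [-6, 0, 2], so take v_3 = [-3, 0, 1]^T.
V = [v_1 v_2 v_3] = [[1, 2, -3], [0, 1, 0], [0, -1, 1]] has det V = 1, so V^{-1} = adj(V)/det V = [[1, 1, 3], [0, 1, 0], [0, 1, 1]].
Modal coordinates z(0) = V^{-1} x(0): 1·1 + 1·(-3) + 3·(-2) = -8; 0·1 + 1·(-3) + 0·(-2) = -3; 0·1 + 1·(-3) + 1·(-2) = -5; so z(0) = [-8, -3, -5]^T.
x_1(t) = Σ_i (v_i)_1 · z_i(0) · e^{λ_i t} (row 1 of V times the modal terms).
x_1(1.2) = 1·(-8)·e^{-3·1.2} + 2·(-3)·e^{-2·1.2} + (-3)·(-5)·e^{-1·1.2} = (-8)·0.027324 + (-6)·0.090718 + 15·0.301194 = 3.7550.

3.7550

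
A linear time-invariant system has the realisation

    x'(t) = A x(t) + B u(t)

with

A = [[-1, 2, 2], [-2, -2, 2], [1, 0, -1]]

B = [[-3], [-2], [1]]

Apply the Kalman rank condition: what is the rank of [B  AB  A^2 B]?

AB = [[1], [12], [-4]]
A^2B = [[15], [-34], [5]]
Controllability matrix C = [B  AB  A^2B] = [[-3, 1, 15], [-2, 12, -34], [1, -4, 5]]
det(C) = (-3)·(12·5 - (-34)·(-4)) - 1·((-2)·5 - (-34)·1) + 15·((-2)·(-4) - 12·1) = (-3)·(-76) - 1·24 + 15·(-4) = 144 ≠ 0, so rank(C) = 3.
rank(C) = 3 = n, so the pair (A, B) is completely controllable.

3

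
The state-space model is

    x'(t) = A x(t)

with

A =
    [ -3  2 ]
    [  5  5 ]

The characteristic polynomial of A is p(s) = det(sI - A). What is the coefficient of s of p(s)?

-2

For a 2×2 matrix, det(sI - A) = s^2 - (tr A)s + det A.
tr A = 2, det A = -25.
So p(s) = s^2 - 2s - 25.
The coefficient of s is -2.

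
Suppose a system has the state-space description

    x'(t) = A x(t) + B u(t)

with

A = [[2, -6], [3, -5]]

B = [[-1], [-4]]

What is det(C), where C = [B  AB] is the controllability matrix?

AB = [[22], [17]]
Controllability matrix C = [B  AB] = [[-1, 22], [-4, 17]]
det(C) = (-1)·17 - 22·(-4) = -17 - (-88) = 71
Since det(C) ≠ 0, rank(C) = 2 and the system is completely controllable.

71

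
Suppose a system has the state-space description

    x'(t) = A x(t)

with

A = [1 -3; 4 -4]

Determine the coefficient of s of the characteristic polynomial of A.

3

For a 2×2 matrix, det(sI - A) = s^2 - (tr A)s + det A.
tr A = -3, det A = 8.
So p(s) = s^2 + 3s + 8.
The coefficient of s is 3.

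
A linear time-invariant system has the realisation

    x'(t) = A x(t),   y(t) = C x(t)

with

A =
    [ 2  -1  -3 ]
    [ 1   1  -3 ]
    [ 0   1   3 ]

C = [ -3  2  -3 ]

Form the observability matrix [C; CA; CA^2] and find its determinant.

CA = [[-4, 2, -6]]
CA^2 = [[-6, 0, -12]]
Observability matrix O = [C; CA; CA^2] = [[-3, 2, -3], [-4, 2, -6], [-6, 0, -12]]
Expanding along the first row, det(O) = (-3)·(2·(-12) - (-6)·0) - 2·((-4)·(-12) - (-6)·(-6)) + (-3)·((-4)·0 - 2·(-6)) = (-3)·(-24) - 2·12 + (-3)·12 = 12
Since det(O) ≠ 0, rank(O) = 3 and the system is completely observable.

12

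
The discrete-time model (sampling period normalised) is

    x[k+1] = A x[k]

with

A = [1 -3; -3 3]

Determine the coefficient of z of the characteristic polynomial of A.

For a 2×2 matrix, det(zI - A) = z^2 - (tr A)z + det A.
tr A = 4, det A = -6.
So p(z) = z^2 - 4z - 6.
The coefficient of z is -4.

-4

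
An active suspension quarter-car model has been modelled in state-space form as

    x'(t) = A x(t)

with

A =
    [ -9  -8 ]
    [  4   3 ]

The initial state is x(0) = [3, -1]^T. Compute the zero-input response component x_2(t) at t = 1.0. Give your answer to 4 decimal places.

0.3544

det(sI - A) = s^2 - (tr A)s + det A, with tr A = (-9) + 3 = -6 and det A = (-9)·3 - (-8)·4 = -27 - (-32) = 5.
So p(s) = det(sI - A) = s^2 + 6s + 5.
Factor s^2 + 6s + 5: two numbers with sum -6 and product 5 are -1 and -5, so s^2 + 6s + 5 = (s + 1)(s + 5).
Hence p(s) = (s + 1) (s + 5), with roots -5, -1.
The eigenvalues -5, -1 are distinct and real, so A is diagonalisable and x(t) = e^{At} x(0) = V diag(e^{λ_i t}) V^{-1} x(0), where the columns of V are the eigenvectors.
λ = -5: A - (-5)I = [[-4, -8], [4, 8]]. Row 1 gives (-4)·v1 + (-8)·v2 = 0, so take v_1 = [-2, 1]^T.
λ = -1: A - (-1)I = [[-8, -8], [4, 4]]. Row 1 gives (-8)·v1 + (-8)·v2 = 0, so take v_2 = [-1, 1]^T.
V = [v_1 v_2] = [[-2, -1], [1, 1]] has det V = -1, so V^{-1} = adj(V)/det V = [[-1, -1], [1, 2]].
Modal coordinates z(0) = V^{-1} x(0): (-1)·3 + (-1)·(-1) = -2; 1·3 + 2·(-1) = 1; so z(0) = [-2, 1]^T.
x_2(t) = Σ_i (v_i)_2 · z_i(0) · e^{λ_i t} (row 2 of V times the modal terms).
x_2(1.0) = 1·(-2)·e^{-5·1.0} + 1·1·e^{-1·1.0} = (-2)·0.006738 + 1·0.367879 = 0.3544.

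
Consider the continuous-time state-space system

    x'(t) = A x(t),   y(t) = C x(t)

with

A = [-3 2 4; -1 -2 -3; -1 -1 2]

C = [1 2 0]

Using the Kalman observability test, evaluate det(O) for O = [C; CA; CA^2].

CA = [[-5, -2, -2]]
CA^2 = [[19, -4, -18]]
Observability matrix O = [C; CA; CA^2] = [[1, 2, 0], [-5, -2, -2], [19, -4, -18]]
Expanding along the first row, det(O) = 1·((-2)·(-18) - (-2)·(-4)) - 2·((-5)·(-18) - (-2)·19) + 0·((-5)·(-4) - (-2)·19) = 1·28 - 2·128 + 0·58 = -228
Since det(O) ≠ 0, rank(O) = 3 and the system is completely observable.

-228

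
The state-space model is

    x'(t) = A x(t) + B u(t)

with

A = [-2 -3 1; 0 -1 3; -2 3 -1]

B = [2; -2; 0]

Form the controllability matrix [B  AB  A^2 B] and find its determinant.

-944

AB = [[2], [2], [-10]]
A^2B = [[-20], [-32], [12]]
Controllability matrix C = [B  AB  A^2B] = [[2, 2, -20], [-2, 2, -32], [0, -10, 12]]
Expanding along the first row, det(C) = 2·(2·12 - (-32)·(-10)) - 2·((-2)·12 - (-32)·0) + (-20)·((-2)·(-10) - 2·0) = 2·(-296) - 2·(-24) + (-20)·20 = -944
Since det(C) ≠ 0, rank(C) = 3 and the system is completely controllable.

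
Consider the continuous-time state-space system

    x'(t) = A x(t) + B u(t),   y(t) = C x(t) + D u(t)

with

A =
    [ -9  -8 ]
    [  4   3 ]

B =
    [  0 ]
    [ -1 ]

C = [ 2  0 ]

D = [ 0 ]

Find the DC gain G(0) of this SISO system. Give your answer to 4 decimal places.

G(0) = C(-A)^{-1}B + D = -C A^{-1} B + D.
det A = 5, so A^{-1} = (1/5)·adj(A) = [[3/5, 8/5], [-4/5, -9/5]]
A^{-1} B = [-8/5, 9/5]^T
C A^{-1} B = -16/5
G(0) = D - C A^{-1} B = 0 - (-16/5) = 16/5 ≈ 3.2000

3.2000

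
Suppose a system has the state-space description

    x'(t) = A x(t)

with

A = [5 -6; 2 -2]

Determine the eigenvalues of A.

det(sI - A) = s^2 - (tr A)s + det A, with tr A = 5 + (-2) = 3 and det A = 5·(-2) - (-6)·2 = -10 - (-12) = 2.
So p(s) = det(sI - A) = s^2 - 3s + 2.
Factor s^2 - 3s + 2: two numbers with sum 3 and product 2 are 2 and 1, so s^2 - 3s + 2 = (s - 2)(s - 1).
Hence p(s) = (s - 2) (s - 1), with roots 1, 2.
At least one eigenvalue has non-negative real part, so the system is not asymptotically stable.

1, 2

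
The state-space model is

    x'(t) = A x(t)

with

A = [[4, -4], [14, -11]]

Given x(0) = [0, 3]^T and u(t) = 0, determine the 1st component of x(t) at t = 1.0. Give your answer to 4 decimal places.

det(sI - A) = s^2 - (tr A)s + det A, with tr A = 4 + (-11) = -7 and det A = 4·(-11) - (-4)·14 = -44 - (-56) = 12.
So p(s) = det(sI - A) = s^2 + 7s + 12.
Factor s^2 + 7s + 12: two numbers with sum -7 and product 12 are -3 and -4, so s^2 + 7s + 12 = (s + 3)(s + 4).
Hence p(s) = (s + 3) (s + 4), with roots -4, -3.
The eigenvalues -4, -3 are distinct and real, so A is diagonalisable and x(t) = e^{At} x(0) = V diag(e^{λ_i t}) V^{-1} x(0), where the columns of V are the eigenvectors.
λ = -4: A - (-4)I = [[8, -4], [14, -7]]. Row 1 gives 8·v1 + (-4)·v2 = 0, so take v_1 = [1, 2]^T.
λ = -3: A - (-3)I = [[7, -4], [14, -8]]. Row 1 gives 7·v1 + (-4)·v2 = 0, so take v_2 = [-4, -7]^T.
V = [v_1 v_2] = [[1, -4], [2, -7]] has det V = 1, so V^{-1} = adj(V)/det V = [[-7, 4], [-2, 1]].
Modal coordinates z(0) = V^{-1} x(0): (-7)·0 + 4·3 = 12; (-2)·0 + 1·3 = 3; so z(0) = [12, 3]^T.
x_1(t) = Σ_i (v_i)_1 · z_i(0) · e^{λ_i t} (row 1 of V times the modal terms).
x_1(1.0) = 1·12·e^{-4·1.0} + (-4)·3·e^{-3·1.0} = 12·0.018316 + (-12)·0.049787 = -0.3777.

-0.3777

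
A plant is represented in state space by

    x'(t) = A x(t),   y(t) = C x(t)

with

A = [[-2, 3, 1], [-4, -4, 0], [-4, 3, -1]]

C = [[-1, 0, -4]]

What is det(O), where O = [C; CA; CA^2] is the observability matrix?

CA = [[18, -15, 3]]
CA^2 = [[12, 123, 15]]
Observability matrix O = [C; CA; CA^2] = [[-1, 0, -4], [18, -15, 3], [12, 123, 15]]
Expanding along the first row, det(O) = (-1)·((-15)·15 - 3·123) - 0·(18·15 - 3·12) + (-4)·(18·123 - (-15)·12) = (-1)·(-594) - 0·234 + (-4)·2394 = -8982
Since det(O) ≠ 0, rank(O) = 3 and the system is completely observable.

-8982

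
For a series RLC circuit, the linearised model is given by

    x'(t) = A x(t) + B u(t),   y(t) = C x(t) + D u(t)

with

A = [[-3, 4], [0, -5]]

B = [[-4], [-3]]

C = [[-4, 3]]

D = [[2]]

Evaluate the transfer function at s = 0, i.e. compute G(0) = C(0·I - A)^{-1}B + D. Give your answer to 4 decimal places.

G(0) = C(-A)^{-1}B + D = -C A^{-1} B + D.
det A = 15, so A^{-1} = (1/15)·adj(A) = [[-1/3, -4/15], [0, -1/5]]
A^{-1} B = [32/15, 3/5]^T
C A^{-1} B = -101/15
G(0) = D - C A^{-1} B = 2 - (-101/15) = 131/15 ≈ 8.7333

8.7333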